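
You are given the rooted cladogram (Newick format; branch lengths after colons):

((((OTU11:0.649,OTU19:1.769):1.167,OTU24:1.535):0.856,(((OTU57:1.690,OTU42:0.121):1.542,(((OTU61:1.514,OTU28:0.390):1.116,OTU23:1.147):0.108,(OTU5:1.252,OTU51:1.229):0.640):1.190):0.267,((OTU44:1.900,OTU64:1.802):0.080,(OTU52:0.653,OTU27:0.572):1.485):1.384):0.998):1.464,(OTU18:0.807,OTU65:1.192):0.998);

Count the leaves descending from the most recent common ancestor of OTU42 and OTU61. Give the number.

The MRCA of OTU42 and OTU61 is the node subtending ((OTU57,OTU42),(((OTU61,OTU28),OTU23),(OTU5,OTU51))).
That clade contains 7 terminal taxa: OTU23, OTU28, OTU42, OTU5, OTU51, OTU57, OTU61.

7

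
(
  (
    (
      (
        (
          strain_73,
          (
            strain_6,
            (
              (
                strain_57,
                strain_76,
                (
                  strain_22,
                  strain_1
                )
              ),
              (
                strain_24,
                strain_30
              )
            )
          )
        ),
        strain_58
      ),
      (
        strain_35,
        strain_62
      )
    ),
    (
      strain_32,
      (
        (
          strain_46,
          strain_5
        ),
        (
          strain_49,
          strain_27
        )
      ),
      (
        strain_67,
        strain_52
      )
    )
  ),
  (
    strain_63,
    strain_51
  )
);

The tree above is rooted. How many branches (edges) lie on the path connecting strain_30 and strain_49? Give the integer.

11

The MRCA of strain_30 and strain_49 is the node subtending ((((strain_73,(strain_6,((strain_57,strain_76,(strain_22,strain_1)),(strain_24,strain_30)))),strain_58),(strain_35,strain_62)),(strain_32,((strain_46,strain_5),(strain_49,strain_27)),(strain_67,strain_52))).
From strain_30 up to that node: 7 branches. From strain_49 up to the same node: 4 branches. Total: 7 + 4 = 11.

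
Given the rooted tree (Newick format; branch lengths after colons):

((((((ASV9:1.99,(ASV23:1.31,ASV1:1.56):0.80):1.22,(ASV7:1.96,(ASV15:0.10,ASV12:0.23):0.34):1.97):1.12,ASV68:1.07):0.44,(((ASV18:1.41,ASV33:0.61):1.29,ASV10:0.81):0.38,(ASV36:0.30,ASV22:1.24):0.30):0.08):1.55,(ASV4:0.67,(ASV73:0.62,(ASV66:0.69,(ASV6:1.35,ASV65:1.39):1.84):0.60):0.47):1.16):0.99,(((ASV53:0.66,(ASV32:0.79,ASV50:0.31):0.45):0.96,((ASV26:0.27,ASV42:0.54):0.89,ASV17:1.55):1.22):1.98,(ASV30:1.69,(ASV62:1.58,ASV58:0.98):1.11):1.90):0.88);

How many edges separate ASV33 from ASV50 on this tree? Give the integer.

The MRCA of ASV33 and ASV50 is the root of the tree.
From ASV33 up to that node: 6 branches. From ASV50 up to the same node: 5 branches. Total: 6 + 5 = 11.

11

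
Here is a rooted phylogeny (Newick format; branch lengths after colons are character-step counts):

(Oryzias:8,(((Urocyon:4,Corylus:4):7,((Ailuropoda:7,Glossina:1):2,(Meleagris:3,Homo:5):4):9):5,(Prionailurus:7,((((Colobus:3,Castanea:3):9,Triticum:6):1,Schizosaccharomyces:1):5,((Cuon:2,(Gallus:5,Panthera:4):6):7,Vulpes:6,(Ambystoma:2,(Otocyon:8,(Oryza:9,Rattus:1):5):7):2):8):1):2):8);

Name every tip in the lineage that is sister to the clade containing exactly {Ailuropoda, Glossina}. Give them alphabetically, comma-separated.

Homo, Meleagris

The clade containing exactly {Ailuropoda, Glossina} attaches to the tree at the node subtending ((Ailuropoda,Glossina),(Meleagris,Homo)).
The other lineage descending from that same node — the sister group — is (Meleagris,Homo); its 2 tips in alphabetical order are the answer.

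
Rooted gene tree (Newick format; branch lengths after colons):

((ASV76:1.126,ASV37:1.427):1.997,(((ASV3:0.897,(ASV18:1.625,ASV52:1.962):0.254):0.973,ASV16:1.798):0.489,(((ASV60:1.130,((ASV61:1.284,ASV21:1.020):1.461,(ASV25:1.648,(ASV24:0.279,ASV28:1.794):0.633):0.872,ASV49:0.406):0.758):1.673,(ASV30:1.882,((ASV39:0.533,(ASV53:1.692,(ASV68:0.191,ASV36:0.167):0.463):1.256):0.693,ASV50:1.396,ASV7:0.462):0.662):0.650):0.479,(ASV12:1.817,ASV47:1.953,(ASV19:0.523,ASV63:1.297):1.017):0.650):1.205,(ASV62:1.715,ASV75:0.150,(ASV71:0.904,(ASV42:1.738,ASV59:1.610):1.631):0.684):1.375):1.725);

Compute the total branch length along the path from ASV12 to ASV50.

5.654

The path runs ASV12 → … → MRCA → … → ASV50; the MRCA is the node subtending (((ASV60,((ASV61,ASV21),(ASV25,(ASV24,ASV28)),ASV49)),(ASV30,((ASV39,(ASV53,(ASV68,ASV36))),ASV50,ASV7))),(ASV12,ASV47,(ASV19,ASV63))).
Branch lengths along that path: 1.817 + 0.650 + 0.479 + 0.650 + 0.662 + 1.396 = 5.654.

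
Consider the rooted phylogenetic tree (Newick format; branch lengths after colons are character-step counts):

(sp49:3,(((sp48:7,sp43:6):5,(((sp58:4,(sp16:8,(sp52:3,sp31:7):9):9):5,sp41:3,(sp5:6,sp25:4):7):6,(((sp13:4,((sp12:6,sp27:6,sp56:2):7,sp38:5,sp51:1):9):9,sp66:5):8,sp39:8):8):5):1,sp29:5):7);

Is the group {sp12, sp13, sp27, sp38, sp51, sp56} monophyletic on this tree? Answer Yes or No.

Yes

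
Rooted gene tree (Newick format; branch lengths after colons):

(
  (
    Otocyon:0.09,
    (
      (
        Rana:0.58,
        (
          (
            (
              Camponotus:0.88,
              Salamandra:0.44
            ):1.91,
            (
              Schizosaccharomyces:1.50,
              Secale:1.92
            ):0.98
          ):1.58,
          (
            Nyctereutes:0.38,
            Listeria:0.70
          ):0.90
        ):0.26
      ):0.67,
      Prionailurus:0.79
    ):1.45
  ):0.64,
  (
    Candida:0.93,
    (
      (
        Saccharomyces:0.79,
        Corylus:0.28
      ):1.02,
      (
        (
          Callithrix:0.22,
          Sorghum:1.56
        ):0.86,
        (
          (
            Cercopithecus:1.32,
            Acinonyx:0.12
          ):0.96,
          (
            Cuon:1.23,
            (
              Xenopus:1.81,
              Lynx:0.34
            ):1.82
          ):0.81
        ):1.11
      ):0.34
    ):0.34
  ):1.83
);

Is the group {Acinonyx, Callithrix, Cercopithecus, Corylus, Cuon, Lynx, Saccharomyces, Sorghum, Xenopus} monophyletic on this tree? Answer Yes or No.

Yes

The most recent common ancestor of these taxa subtends ((Saccharomyces,Corylus),((Callithrix,Sorghum),((Cercopithecus,Acinonyx),(Cuon,(Xenopus,Lynx))))).
That clade has exactly 9 tips — every listed taxon and nothing else — so the group is monophyletic.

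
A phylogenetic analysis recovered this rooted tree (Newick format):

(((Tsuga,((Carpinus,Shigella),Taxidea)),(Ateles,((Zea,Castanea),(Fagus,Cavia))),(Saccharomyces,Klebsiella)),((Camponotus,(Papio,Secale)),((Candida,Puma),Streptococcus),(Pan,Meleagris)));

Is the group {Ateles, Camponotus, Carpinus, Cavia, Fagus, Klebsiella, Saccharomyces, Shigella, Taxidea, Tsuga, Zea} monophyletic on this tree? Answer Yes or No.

The MRCA of the listed taxa is the root, so the smallest clade containing them is the whole tree.
That clade also contains Candida, Castanea, Meleagris, Pan, Papio, Puma, Secale, Streptococcus, which are not in the proposed group, so the group is not monophyletic.

No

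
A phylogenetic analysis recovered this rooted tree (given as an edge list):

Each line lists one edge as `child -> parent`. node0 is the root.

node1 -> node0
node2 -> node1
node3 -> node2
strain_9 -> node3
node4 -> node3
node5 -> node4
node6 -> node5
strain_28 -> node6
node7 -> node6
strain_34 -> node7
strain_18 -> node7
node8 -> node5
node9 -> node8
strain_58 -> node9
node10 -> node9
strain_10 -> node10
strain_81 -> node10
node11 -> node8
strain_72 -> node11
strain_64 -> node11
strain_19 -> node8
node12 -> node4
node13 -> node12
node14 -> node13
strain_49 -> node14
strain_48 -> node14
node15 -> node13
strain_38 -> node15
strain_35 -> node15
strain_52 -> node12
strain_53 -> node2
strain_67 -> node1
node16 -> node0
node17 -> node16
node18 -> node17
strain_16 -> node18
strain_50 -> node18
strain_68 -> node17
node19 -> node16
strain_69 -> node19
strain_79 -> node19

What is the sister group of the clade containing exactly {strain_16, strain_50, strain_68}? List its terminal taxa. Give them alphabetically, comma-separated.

The clade containing exactly {strain_16, strain_50, strain_68} attaches to the tree at the node subtending (((strain_16,strain_50),strain_68),(strain_69,strain_79)).
The other lineage descending from that same node — the sister group — is (strain_69,strain_79); its 2 tips in alphabetical order are the answer.

strain_69, strain_79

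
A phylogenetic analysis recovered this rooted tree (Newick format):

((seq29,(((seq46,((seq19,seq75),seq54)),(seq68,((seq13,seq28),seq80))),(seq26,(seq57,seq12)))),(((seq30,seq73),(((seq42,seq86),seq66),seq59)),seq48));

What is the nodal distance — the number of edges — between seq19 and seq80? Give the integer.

7

The MRCA of seq19 and seq80 is the node subtending ((seq46,((seq19,seq75),seq54)),(seq68,((seq13,seq28),seq80))).
From seq19 up to that node: 4 branches. From seq80 up to the same node: 3 branches. Total: 4 + 3 = 7.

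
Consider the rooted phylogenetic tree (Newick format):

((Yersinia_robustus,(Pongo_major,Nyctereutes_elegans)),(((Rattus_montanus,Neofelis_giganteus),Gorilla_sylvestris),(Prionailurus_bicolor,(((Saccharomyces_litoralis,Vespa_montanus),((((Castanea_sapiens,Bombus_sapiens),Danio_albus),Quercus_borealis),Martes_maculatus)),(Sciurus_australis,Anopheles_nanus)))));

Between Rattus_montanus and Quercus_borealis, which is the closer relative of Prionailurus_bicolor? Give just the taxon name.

The MRCA of Prionailurus_bicolor and Quercus_borealis subtends (Prionailurus_bicolor,(((Saccharomyces_litoralis,Vespa_montanus),((((Castanea_sapiens,Bombus_sapiens),Danio_albus),Quercus_borealis),Martes_maculatus)),(Sciurus_australis,Anopheles_nanus))) (10 taxa).
The MRCA of Prionailurus_bicolor and Rattus_montanus subtends (((Rattus_montanus,Neofelis_giganteus),Gorilla_sylvestris),(Prionailurus_bicolor,(((Saccharomyces_litoralis,Vespa_montanus),((((Castanea_sapiens,Bombus_sapiens),Danio_albus),Quercus_borealis),Martes_maculatus)),(Sciurus_australis,Anopheles_nanus)))) (13 taxa).
The first is nested inside the second, so Prionailurus_bicolor shares a more recent common ancestor with Quercus_borealis.

Quercus_borealis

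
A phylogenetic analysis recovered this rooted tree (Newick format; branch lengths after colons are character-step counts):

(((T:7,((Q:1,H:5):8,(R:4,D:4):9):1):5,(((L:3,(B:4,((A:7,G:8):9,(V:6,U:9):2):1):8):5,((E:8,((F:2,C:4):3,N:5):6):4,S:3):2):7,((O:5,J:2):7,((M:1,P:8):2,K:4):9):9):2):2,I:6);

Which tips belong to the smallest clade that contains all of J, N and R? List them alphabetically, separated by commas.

A, B, C, D, E, F, G, H, J, K, L, M, N, O, P, Q, R, S, T, U, V

Tracing J: it sits inside (O,J).
Tracing N: it sits inside ((F,C),N).
Tracing R: it sits inside (R,D).
The smallest clade enclosing all 3 is ((T,((Q,H),(R,D))),(((L,(B,((A,G),(V,U)))),((E,((F,C),N)),S)),((O,J),((M,P),K)))); the answer is its 21 terminal taxa in alphabetical order.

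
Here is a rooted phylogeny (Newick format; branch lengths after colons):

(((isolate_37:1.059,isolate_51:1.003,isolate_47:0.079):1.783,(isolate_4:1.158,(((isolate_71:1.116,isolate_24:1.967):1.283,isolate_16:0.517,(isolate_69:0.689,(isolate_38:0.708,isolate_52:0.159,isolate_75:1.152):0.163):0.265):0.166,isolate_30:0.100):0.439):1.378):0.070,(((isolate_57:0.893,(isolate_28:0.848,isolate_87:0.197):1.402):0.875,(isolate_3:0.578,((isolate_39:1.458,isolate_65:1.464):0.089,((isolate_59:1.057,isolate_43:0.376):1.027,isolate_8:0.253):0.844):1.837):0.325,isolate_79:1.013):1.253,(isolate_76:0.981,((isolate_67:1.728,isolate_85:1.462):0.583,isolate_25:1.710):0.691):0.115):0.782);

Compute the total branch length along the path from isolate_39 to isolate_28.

6.834

The path runs isolate_39 → … → MRCA → … → isolate_28; the MRCA is the node subtending ((isolate_57,(isolate_28,isolate_87)),(isolate_3,((isolate_39,isolate_65),((isolate_59,isolate_43),isolate_8))),isolate_79).
Branch lengths along that path: 1.458 + 0.089 + 1.837 + 0.325 + 0.875 + 1.402 + 0.848 = 6.834.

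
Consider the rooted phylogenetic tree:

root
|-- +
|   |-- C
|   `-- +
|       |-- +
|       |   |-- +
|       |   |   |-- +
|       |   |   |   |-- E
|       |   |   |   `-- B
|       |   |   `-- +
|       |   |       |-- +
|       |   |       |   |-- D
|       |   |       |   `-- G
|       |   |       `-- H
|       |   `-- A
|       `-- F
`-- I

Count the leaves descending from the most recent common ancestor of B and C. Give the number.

The MRCA of B and C is the node subtending (C,((((E,B),((D,G),H)),A),F)).
That clade contains 8 terminal taxa: A, B, C, D, E, F, G, H.

8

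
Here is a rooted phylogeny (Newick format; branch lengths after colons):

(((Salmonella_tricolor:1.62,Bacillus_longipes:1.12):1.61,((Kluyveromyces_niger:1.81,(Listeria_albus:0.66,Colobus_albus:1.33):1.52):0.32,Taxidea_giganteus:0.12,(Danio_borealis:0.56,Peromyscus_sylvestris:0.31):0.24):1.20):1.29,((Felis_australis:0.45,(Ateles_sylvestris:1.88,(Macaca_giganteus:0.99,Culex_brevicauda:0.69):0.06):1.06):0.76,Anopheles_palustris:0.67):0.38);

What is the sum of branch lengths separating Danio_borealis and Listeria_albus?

3.30

The path runs Danio_borealis → … → MRCA → … → Listeria_albus; the MRCA is the node subtending ((Kluyveromyces_niger,(Listeria_albus,Colobus_albus)),Taxidea_giganteus,(Danio_borealis,Peromyscus_sylvestris)).
Branch lengths along that path: 0.56 + 0.24 + 0.32 + 1.52 + 0.66 = 3.30.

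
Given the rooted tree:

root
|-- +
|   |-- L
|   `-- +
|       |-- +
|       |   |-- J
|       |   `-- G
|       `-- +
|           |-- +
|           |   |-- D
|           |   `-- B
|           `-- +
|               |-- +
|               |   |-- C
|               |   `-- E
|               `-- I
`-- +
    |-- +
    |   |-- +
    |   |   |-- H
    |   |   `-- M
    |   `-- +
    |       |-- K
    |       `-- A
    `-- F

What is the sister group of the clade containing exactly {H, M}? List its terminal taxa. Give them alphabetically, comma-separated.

The clade containing exactly {H, M} attaches to the tree at the node subtending ((H,M),(K,A)).
The other lineage descending from that same node — the sister group — is (K,A); its 2 tips in alphabetical order are the answer.

A, K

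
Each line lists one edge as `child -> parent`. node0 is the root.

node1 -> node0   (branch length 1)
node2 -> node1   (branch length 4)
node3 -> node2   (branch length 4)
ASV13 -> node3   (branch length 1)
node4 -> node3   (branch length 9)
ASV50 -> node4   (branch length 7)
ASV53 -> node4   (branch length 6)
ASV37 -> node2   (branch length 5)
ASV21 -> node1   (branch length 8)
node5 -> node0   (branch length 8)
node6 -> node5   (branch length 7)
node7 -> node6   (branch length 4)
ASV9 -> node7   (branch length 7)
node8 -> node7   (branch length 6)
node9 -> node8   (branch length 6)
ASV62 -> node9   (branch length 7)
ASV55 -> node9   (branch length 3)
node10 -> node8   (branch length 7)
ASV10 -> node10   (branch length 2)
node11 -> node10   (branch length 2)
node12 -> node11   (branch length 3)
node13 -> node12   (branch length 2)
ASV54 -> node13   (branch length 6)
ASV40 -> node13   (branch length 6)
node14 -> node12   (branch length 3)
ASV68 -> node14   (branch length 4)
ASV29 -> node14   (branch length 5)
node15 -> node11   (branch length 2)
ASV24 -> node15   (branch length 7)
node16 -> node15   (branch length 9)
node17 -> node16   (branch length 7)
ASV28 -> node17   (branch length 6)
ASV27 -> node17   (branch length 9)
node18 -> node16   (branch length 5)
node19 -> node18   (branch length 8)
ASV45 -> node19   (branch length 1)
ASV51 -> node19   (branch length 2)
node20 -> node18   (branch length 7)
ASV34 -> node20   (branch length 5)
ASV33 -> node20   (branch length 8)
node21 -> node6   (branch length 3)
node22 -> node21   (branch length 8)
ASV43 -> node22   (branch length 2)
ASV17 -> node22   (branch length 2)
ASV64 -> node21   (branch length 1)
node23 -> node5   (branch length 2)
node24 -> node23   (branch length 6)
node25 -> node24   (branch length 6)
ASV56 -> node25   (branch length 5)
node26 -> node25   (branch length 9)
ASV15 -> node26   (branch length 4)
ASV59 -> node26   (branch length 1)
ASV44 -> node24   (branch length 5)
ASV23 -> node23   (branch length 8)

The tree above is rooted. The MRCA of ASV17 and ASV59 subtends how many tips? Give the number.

23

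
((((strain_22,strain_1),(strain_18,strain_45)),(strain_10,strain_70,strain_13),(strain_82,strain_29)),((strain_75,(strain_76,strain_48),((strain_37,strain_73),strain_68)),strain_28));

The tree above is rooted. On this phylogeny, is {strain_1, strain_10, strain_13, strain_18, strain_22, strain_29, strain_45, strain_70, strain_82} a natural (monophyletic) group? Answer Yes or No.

Yes

The most recent common ancestor of these taxa subtends (((strain_22,strain_1),(strain_18,strain_45)),(strain_10,strain_70,strain_13),(strain_82,strain_29)).
That clade has exactly 9 tips — every listed taxon and nothing else — so the group is monophyletic.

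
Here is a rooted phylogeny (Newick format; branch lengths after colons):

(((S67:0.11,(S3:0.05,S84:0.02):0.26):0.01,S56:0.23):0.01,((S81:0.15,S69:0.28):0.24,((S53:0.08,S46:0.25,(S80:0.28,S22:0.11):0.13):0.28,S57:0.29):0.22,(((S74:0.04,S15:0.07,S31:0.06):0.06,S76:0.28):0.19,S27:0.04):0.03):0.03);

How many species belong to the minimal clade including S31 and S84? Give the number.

The MRCA of S31 and S84 is the root, so the clade is the entire tree.
That clade contains 16 terminal taxa: S15, S22, S27, S3, S31, S46, S53, S56, S57, S67, S69, S74, S76, S80, S81, S84.

16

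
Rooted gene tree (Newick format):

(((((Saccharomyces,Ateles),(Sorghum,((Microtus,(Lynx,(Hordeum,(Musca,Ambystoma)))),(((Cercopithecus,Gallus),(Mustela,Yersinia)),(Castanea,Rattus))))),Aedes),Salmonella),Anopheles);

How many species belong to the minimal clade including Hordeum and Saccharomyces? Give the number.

14

The MRCA of Hordeum and Saccharomyces is the node subtending ((Saccharomyces,Ateles),(Sorghum,((Microtus,(Lynx,(Hordeum,(Musca,Ambystoma)))),(((Cercopithecus,Gallus),(Mustela,Yersinia)),(Castanea,Rattus))))).
That clade contains 14 terminal taxa: Ambystoma, Ateles, Castanea, Cercopithecus, Gallus, Hordeum, Lynx, Microtus, Musca, Mustela, Rattus, Saccharomyces, Sorghum, Yersinia.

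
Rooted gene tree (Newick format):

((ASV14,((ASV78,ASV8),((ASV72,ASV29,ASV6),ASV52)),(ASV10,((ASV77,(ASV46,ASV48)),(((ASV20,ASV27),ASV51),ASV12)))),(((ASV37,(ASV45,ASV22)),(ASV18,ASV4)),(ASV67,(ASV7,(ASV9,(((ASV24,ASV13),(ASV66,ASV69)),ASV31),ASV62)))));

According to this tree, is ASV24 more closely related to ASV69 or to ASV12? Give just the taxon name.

The MRCA of ASV24 and ASV69 subtends ((ASV24,ASV13),(ASV66,ASV69)) (4 taxa).
The MRCA of ASV24 and ASV12 is the root, subtending the entire tree (29 taxa).
The first is nested inside the second, so ASV24 shares a more recent common ancestor with ASV69.

ASV69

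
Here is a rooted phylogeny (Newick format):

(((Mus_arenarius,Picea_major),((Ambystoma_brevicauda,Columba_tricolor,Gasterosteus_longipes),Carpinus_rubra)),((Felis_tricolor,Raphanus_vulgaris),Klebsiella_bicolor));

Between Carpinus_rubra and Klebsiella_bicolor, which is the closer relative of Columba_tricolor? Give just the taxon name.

Carpinus_rubra

The MRCA of Columba_tricolor and Carpinus_rubra subtends ((Ambystoma_brevicauda,Columba_tricolor,Gasterosteus_longipes),Carpinus_rubra) (4 taxa).
The MRCA of Columba_tricolor and Klebsiella_bicolor is the root, subtending the entire tree (9 taxa).
The first is nested inside the second, so Columba_tricolor shares a more recent common ancestor with Carpinus_rubra.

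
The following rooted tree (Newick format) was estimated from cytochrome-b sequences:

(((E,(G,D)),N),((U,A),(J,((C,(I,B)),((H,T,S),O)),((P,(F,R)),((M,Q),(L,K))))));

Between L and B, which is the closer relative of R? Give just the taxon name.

The MRCA of R and L subtends ((P,(F,R)),((M,Q),(L,K))) (7 taxa).
The MRCA of R and B subtends (J,((C,(I,B)),((H,T,S),O)),((P,(F,R)),((M,Q),(L,K)))) (15 taxa).
The first is nested inside the second, so R shares a more recent common ancestor with L.

L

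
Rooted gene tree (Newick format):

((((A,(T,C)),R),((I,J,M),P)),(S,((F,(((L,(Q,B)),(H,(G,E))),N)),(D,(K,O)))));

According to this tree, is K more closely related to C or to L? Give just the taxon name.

The MRCA of K and L subtends ((F,(((L,(Q,B)),(H,(G,E))),N)),(D,(K,O))) (11 taxa).
The MRCA of K and C is the root, subtending the entire tree (20 taxa).
The first is nested inside the second, so K shares a more recent common ancestor with L.

L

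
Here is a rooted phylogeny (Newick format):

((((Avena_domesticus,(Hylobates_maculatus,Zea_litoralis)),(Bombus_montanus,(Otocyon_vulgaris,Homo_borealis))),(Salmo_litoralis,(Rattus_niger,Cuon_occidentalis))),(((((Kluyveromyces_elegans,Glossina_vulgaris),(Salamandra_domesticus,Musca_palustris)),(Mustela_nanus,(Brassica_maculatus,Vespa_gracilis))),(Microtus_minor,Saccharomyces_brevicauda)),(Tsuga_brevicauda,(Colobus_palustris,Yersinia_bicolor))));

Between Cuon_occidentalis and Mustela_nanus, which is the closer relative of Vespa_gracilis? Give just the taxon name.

The MRCA of Vespa_gracilis and Mustela_nanus subtends (Mustela_nanus,(Brassica_maculatus,Vespa_gracilis)) (3 taxa).
The MRCA of Vespa_gracilis and Cuon_occidentalis is the root, subtending the entire tree (21 taxa).
The first is nested inside the second, so Vespa_gracilis shares a more recent common ancestor with Mustela_nanus.

Mustela_nanus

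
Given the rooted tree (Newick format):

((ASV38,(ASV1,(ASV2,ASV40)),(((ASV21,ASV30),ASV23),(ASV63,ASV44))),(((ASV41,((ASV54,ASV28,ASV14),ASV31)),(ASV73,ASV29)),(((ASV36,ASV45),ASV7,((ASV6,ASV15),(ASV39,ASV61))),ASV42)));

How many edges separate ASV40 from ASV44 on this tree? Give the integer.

The MRCA of ASV40 and ASV44 is the node subtending (ASV38,(ASV1,(ASV2,ASV40)),(((ASV21,ASV30),ASV23),(ASV63,ASV44))).
From ASV40 up to that node: 3 branches. From ASV44 up to the same node: 3 branches. Total: 3 + 3 = 6.

6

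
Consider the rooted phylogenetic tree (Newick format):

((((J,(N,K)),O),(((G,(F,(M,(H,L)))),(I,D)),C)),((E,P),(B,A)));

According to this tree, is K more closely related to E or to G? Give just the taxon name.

G

The MRCA of K and G subtends (((J,(N,K)),O),(((G,(F,(M,(H,L)))),(I,D)),C)) (12 taxa).
The MRCA of K and E is the root, subtending the entire tree (16 taxa).
The first is nested inside the second, so K shares a more recent common ancestor with G.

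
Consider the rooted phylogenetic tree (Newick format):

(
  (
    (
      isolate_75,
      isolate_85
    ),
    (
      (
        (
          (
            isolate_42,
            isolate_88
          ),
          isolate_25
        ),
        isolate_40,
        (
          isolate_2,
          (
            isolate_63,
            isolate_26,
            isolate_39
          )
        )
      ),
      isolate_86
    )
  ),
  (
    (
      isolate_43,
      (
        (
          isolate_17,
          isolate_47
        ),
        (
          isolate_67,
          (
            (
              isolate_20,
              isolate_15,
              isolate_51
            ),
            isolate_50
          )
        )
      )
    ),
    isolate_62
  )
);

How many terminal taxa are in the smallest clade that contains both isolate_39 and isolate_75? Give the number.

The MRCA of isolate_39 and isolate_75 is the node subtending ((isolate_75,isolate_85),((((isolate_42,isolate_88),isolate_25),isolate_40,(isolate_2,(isolate_63,isolate_26,isolate_39))),isolate_86)).
That clade contains 11 terminal taxa: isolate_2, isolate_25, isolate_26, isolate_39, isolate_40, isolate_42, isolate_63, isolate_75, isolate_85, isolate_86, isolate_88.

11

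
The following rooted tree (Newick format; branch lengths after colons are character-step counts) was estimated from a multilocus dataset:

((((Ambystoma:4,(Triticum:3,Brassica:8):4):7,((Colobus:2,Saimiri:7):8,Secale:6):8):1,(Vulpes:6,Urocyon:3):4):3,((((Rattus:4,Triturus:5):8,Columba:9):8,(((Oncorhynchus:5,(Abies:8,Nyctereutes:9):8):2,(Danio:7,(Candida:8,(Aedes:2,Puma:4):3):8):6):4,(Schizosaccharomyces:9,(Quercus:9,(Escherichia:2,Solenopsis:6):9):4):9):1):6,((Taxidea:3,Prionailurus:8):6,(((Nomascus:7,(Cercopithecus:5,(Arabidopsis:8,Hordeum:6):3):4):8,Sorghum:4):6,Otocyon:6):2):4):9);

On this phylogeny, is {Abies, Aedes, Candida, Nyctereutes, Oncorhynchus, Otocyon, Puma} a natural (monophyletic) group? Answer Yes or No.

The MRCA of the listed taxa subtends ((((Rattus,Triturus),Columba),(((Oncorhynchus,(Abies,Nyctereutes)),(Danio,(Candida,(Aedes,Puma)))),(Schizosaccharomyces,(Quercus,(Escherichia,Solenopsis))))),((Taxidea,Prionailurus),(((Nomascus,(Cercopithecus,(Arabidopsis,Hordeum))),Sorghum),Otocyon))).
That clade also contains Arabidopsis, Cercopithecus, Columba, Danio, Escherichia, Hordeum, Nomascus, Prionailurus, Quercus, Rattus, Schizosaccharomyces, Solenopsis, Sorghum, Taxidea, Triturus, which are not in the proposed group, so the group is not monophyletic.

No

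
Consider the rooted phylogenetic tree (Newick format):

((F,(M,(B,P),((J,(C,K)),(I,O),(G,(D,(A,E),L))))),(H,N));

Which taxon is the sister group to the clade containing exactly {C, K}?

The clade containing exactly {C, K} attaches to the tree at the node subtending (J,(C,K)).
The other lineage descending from that same node — the sister group — is the single tip J.

J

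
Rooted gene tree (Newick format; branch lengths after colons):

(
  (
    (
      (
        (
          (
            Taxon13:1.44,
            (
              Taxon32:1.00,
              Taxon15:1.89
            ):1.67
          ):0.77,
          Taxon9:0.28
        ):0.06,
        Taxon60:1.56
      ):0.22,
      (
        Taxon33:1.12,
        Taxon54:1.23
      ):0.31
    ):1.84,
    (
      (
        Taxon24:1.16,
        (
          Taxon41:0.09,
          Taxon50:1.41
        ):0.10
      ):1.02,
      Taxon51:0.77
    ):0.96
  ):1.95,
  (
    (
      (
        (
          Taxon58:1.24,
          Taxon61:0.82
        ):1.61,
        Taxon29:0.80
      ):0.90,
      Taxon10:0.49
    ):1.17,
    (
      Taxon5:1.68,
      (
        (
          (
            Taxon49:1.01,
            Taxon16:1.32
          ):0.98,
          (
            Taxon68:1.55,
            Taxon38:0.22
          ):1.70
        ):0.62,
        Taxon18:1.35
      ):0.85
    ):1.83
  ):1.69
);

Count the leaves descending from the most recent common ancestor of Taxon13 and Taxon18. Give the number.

The MRCA of Taxon13 and Taxon18 is the root, so the clade is the entire tree.
That clade contains 21 terminal taxa: Taxon10, Taxon13, Taxon15, Taxon16, Taxon18, Taxon24, Taxon29, Taxon32, Taxon33, Taxon38, Taxon41, Taxon49, Taxon5, Taxon50, Taxon51, Taxon54, Taxon58, Taxon60, Taxon61, Taxon68, Taxon9.

21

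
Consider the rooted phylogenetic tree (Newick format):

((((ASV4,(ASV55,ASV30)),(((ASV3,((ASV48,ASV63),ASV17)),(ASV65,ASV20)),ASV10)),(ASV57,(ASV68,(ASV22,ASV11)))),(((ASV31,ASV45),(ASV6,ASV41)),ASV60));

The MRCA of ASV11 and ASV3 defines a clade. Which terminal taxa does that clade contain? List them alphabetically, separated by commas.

Tracing ASV11: it sits inside (ASV22,ASV11).
Tracing ASV3: it sits inside (ASV3,((ASV48,ASV63),ASV17)).
The smallest clade enclosing both is (((ASV4,(ASV55,ASV30)),(((ASV3,((ASV48,ASV63),ASV17)),(ASV65,ASV20)),ASV10)),(ASV57,(ASV68,(ASV22,ASV11)))); the answer is its 14 terminal taxa in alphabetical order.

ASV10, ASV11, ASV17, ASV20, ASV22, ASV3, ASV30, ASV4, ASV48, ASV55, ASV57, ASV63, ASV65, ASV68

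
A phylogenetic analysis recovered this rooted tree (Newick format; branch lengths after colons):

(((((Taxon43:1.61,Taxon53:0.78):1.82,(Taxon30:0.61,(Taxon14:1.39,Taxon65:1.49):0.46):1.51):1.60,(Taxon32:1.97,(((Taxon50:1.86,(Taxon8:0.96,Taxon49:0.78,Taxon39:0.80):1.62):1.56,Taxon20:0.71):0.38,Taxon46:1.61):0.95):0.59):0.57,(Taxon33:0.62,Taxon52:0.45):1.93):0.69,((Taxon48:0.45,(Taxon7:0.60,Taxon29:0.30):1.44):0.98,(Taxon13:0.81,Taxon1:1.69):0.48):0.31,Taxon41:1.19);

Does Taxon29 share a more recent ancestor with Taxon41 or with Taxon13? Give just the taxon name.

The MRCA of Taxon29 and Taxon13 subtends ((Taxon48,(Taxon7,Taxon29)),(Taxon13,Taxon1)) (5 taxa).
The MRCA of Taxon29 and Taxon41 is the root, subtending the entire tree (20 taxa).
The first is nested inside the second, so Taxon29 shares a more recent common ancestor with Taxon13.

Taxon13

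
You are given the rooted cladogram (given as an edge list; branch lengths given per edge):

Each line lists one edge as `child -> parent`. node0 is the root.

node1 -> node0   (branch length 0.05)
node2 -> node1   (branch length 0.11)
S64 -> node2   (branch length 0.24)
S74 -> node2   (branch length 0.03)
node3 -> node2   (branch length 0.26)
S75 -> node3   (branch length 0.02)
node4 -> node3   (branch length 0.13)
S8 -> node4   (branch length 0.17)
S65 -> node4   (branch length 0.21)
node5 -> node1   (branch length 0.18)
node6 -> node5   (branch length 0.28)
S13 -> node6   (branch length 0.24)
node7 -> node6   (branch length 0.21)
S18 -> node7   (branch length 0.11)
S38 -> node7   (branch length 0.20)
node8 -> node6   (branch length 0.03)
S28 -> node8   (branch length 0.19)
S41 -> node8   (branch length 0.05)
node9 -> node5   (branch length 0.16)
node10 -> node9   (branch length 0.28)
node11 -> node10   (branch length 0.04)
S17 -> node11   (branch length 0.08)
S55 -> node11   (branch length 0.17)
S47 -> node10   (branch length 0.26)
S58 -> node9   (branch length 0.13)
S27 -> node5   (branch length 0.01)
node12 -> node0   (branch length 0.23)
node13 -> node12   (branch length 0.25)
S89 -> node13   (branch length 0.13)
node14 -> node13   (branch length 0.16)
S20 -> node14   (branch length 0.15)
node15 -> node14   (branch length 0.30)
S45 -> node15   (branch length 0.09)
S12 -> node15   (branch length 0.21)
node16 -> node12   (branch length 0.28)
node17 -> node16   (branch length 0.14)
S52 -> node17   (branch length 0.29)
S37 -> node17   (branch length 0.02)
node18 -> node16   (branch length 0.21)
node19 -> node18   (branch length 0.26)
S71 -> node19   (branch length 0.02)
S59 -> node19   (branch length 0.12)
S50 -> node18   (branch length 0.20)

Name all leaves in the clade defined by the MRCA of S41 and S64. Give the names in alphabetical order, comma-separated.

Tracing S41: it sits inside (S28,S41).
Tracing S64: it sits inside (S64,S74,(S75,(S8,S65))).
The smallest clade enclosing both is ((S64,S74,(S75,(S8,S65))),((S13,(S18,S38),(S28,S41)),(((S17,S55),S47),S58),S27)); the answer is its 15 terminal taxa in alphabetical order.

S13, S17, S18, S27, S28, S38, S41, S47, S55, S58, S64, S65, S74, S75, S8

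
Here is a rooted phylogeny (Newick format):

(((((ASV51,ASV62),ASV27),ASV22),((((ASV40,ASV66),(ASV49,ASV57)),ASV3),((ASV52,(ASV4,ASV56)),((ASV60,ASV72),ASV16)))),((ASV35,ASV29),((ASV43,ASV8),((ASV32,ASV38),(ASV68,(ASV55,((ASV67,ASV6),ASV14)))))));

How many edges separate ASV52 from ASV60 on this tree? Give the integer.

The MRCA of ASV52 and ASV60 is the node subtending ((ASV52,(ASV4,ASV56)),((ASV60,ASV72),ASV16)).
From ASV52 up to that node: 2 branches. From ASV60 up to the same node: 3 branches. Total: 2 + 3 = 5.

5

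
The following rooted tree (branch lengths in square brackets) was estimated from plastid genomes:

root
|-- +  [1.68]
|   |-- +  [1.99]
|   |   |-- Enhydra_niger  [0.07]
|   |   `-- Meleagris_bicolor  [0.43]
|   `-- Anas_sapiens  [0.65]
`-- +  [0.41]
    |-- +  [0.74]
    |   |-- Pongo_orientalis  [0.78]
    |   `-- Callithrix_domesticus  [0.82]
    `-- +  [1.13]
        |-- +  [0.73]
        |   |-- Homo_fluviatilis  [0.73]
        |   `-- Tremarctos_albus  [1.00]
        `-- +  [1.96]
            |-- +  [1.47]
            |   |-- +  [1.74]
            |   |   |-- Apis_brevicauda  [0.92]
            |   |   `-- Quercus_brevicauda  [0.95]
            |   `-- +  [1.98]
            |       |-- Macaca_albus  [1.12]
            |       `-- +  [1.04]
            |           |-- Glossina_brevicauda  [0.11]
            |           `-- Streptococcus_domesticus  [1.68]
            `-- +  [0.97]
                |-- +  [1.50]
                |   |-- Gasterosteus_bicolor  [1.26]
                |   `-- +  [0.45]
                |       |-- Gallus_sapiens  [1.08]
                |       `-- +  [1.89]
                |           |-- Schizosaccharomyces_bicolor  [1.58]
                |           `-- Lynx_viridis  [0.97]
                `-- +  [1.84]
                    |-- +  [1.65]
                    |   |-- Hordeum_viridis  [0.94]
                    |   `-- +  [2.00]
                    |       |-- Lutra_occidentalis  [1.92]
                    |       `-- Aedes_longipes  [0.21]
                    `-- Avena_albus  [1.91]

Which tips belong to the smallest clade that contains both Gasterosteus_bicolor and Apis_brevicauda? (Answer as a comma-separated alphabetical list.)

Tracing Gasterosteus_bicolor: it sits inside (Gasterosteus_bicolor,(Gallus_sapiens,(Schizosaccharomyces_bicolor,Lynx_viridis))).
Tracing Apis_brevicauda: it sits inside (Apis_brevicauda,Quercus_brevicauda).
The smallest clade enclosing both is (((Apis_brevicauda,Quercus_brevicauda),(Macaca_albus,(Glossina_brevicauda,Streptococcus_domesticus))),((Gasterosteus_bicolor,(Gallus_sapiens,(Schizosaccharomyces_bicolor,Lynx_viridis))),((Hordeum_viridis,(Lutra_occidentalis,Aedes_longipes)),Avena_albus))); the answer is its 13 terminal taxa in alphabetical order.

Aedes_longipes, Apis_brevicauda, Avena_albus, Gallus_sapiens, Gasterosteus_bicolor, Glossina_brevicauda, Hordeum_viridis, Lutra_occidentalis, Lynx_viridis, Macaca_albus, Quercus_brevicauda, Schizosaccharomyces_bicolor, Streptococcus_domesticus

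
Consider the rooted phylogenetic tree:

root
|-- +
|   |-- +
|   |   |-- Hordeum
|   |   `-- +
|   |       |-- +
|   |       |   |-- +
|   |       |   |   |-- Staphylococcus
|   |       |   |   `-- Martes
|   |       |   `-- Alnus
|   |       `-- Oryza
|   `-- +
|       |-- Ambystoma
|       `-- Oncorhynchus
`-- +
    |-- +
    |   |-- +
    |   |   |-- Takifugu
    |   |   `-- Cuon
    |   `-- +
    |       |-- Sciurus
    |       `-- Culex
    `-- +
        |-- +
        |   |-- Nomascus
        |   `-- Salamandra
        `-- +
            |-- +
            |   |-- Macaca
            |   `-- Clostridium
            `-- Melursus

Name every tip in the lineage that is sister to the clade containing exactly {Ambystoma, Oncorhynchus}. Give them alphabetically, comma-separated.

Alnus, Hordeum, Martes, Oryza, Staphylococcus

The clade containing exactly {Ambystoma, Oncorhynchus} attaches to the tree at the node subtending ((Hordeum,(((Staphylococcus,Martes),Alnus),Oryza)),(Ambystoma,Oncorhynchus)).
The other lineage descending from that same node — the sister group — is (Hordeum,(((Staphylococcus,Martes),Alnus),Oryza)); its 5 tips in alphabetical order are the answer.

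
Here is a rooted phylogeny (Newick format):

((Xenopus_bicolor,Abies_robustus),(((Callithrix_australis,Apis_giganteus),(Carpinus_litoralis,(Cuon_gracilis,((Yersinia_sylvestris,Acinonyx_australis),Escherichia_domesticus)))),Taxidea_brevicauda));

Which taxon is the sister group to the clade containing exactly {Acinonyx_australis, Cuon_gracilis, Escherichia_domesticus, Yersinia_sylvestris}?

Carpinus_litoralis

The clade containing exactly {Acinonyx_australis, Cuon_gracilis, Escherichia_domesticus, Yersinia_sylvestris} attaches to the tree at the node subtending (Carpinus_litoralis,(Cuon_gracilis,((Yersinia_sylvestris,Acinonyx_australis),Escherichia_domesticus))).
The other lineage descending from that same node — the sister group — is the single tip Carpinus_litoralis.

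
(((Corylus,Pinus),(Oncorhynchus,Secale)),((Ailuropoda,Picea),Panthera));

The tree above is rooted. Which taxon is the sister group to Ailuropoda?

Ailuropoda attaches to the tree at the node subtending (Ailuropoda,Picea).
The other lineage descending from that same node — the sister group — is the single tip Picea.

Picea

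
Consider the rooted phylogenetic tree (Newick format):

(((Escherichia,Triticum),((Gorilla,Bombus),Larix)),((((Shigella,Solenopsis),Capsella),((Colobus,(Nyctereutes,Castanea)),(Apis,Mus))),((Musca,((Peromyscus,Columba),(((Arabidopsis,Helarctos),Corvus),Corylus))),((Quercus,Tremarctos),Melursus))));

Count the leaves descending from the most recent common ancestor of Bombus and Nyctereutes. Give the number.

The MRCA of Bombus and Nyctereutes is the root, so the clade is the entire tree.
That clade contains 23 terminal taxa: Apis, Arabidopsis, Bombus, Capsella, Castanea, Colobus, Columba, Corvus, Corylus, Escherichia, Gorilla, Helarctos, Larix, Melursus, Mus, Musca, Nyctereutes, Peromyscus, Quercus, Shigella, Solenopsis, Tremarctos, Triticum.

23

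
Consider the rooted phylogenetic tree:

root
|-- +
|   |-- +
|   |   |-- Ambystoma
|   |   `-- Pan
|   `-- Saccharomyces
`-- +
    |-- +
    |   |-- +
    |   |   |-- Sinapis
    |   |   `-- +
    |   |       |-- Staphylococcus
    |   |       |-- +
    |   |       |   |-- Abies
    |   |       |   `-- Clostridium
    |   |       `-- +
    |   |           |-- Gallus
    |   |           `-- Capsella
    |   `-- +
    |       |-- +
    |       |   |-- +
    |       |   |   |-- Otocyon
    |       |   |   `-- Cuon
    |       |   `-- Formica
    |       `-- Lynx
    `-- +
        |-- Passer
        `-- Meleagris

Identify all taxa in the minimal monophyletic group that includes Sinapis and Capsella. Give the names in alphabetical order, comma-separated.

Abies, Capsella, Clostridium, Gallus, Sinapis, Staphylococcus

Tracing Sinapis: it sits inside (Sinapis,(Staphylococcus,(Abies,Clostridium),(Gallus,Capsella))).
Tracing Capsella: it sits inside (Gallus,Capsella).
The smallest clade enclosing both is (Sinapis,(Staphylococcus,(Abies,Clostridium),(Gallus,Capsella))); the answer is its 6 terminal taxa in alphabetical order.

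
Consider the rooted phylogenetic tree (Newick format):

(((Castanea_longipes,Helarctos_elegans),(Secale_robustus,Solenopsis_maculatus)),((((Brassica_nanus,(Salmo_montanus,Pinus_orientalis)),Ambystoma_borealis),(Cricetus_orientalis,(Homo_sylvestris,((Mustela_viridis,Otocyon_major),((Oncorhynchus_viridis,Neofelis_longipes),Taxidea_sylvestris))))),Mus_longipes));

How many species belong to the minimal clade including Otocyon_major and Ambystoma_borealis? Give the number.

11

The MRCA of Otocyon_major and Ambystoma_borealis is the node subtending (((Brassica_nanus,(Salmo_montanus,Pinus_orientalis)),Ambystoma_borealis),(Cricetus_orientalis,(Homo_sylvestris,((Mustela_viridis,Otocyon_major),((Oncorhynchus_viridis,Neofelis_longipes),Taxidea_sylvestris))))).
That clade contains 11 terminal taxa: Ambystoma_borealis, Brassica_nanus, Cricetus_orientalis, Homo_sylvestris, Mustela_viridis, Neofelis_longipes, Oncorhynchus_viridis, Otocyon_major, Pinus_orientalis, Salmo_montanus, Taxidea_sylvestris.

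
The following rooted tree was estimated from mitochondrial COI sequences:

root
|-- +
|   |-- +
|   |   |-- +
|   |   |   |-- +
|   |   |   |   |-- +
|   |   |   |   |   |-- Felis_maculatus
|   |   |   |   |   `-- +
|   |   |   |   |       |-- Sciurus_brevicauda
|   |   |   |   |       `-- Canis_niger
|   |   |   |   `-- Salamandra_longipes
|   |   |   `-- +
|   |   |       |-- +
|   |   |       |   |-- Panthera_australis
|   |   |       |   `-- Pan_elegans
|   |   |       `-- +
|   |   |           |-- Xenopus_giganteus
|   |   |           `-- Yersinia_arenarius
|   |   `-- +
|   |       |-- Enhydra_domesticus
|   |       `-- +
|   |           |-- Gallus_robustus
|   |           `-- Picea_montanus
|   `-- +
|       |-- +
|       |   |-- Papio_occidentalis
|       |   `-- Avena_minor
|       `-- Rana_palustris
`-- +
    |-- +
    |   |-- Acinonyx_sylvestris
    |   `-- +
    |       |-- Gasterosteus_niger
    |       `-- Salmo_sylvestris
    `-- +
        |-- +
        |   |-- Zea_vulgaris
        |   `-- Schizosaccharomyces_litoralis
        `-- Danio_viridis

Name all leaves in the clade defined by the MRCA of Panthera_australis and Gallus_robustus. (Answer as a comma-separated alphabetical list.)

Tracing Panthera_australis: it sits inside (Panthera_australis,Pan_elegans).
Tracing Gallus_robustus: it sits inside (Gallus_robustus,Picea_montanus).
The smallest clade enclosing both is ((((Felis_maculatus,(Sciurus_brevicauda,Canis_niger)),Salamandra_longipes),((Panthera_australis,Pan_elegans),(Xenopus_giganteus,Yersinia_arenarius))),(Enhydra_domesticus,(Gallus_robustus,Picea_montanus))); the answer is its 11 terminal taxa in alphabetical order.

Canis_niger, Enhydra_domesticus, Felis_maculatus, Gallus_robustus, Pan_elegans, Panthera_australis, Picea_montanus, Salamandra_longipes, Sciurus_brevicauda, Xenopus_giganteus, Yersinia_arenarius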